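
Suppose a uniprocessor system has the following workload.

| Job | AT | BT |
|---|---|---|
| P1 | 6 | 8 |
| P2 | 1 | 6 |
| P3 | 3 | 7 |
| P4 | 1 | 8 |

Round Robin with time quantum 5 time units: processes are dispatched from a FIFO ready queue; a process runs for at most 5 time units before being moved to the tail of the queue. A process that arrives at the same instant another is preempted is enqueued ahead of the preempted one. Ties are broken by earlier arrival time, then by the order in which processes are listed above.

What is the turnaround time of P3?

Timeline: | idle 0-1 | P2 1-6 | P4 6-11 | P3 11-16 | P1 16-21 | P2 21-22 | P4 22-25 | P3 25-27 | P1 27-30 |
Completion: P1=30  P2=22  P3=27  P4=25
Turnaround (C−A): P1=24  P2=21  P3=24  P4=24
Turnaround(P3) = completion − arrival = 27 − 3 = 24

24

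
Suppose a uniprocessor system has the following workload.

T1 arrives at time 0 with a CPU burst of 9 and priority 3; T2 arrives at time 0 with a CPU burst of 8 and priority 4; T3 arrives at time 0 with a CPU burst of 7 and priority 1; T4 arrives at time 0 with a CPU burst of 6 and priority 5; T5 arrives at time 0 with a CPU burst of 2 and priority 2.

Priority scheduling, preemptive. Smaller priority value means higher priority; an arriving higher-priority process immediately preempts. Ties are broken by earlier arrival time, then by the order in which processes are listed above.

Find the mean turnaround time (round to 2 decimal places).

Timeline: | T3 0-7 | T5 7-9 | T1 9-18 | T2 18-26 | T4 26-32 |
Completion: T1=18  T2=26  T3=7  T4=32  T5=9
Turnaround (C−A): T1=18  T2=26  T3=7  T4=32  T5=9
Turnaround times: T1=18, T2=26, T3=7, T4=32, T5=9
Average turnaround = (18+26+7+32+9) / 5 = 92/5 = 18.40

18.40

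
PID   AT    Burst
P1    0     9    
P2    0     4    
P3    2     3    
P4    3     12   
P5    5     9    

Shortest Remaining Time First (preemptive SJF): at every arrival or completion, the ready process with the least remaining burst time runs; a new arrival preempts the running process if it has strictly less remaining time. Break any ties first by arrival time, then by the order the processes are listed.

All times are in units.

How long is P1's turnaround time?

16

Schedule: | P2 0-4 | P3 4-7 | P1 7-16 | P5 16-25 | P4 25-37 |
Completion: P1=16  P2=4  P3=7  P4=37  P5=25
Turnaround(P1) = completion − arrival = 16 − 0 = 16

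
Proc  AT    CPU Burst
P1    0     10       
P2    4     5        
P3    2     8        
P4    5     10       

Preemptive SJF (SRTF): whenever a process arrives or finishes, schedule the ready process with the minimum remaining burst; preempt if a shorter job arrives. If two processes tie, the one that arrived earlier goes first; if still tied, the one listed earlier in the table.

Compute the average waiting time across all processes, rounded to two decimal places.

Schedule: | P1 0-4 | P2 4-9 | P1 9-15 | P3 15-23 | P4 23-33 |
Completion: P1=15  P2=9  P3=23  P4=33
Waiting times: P1=5, P2=0, P3=13, P4=18
Average waiting = (5+0+13+18) / 4 = 36/4 = 9.00

9.00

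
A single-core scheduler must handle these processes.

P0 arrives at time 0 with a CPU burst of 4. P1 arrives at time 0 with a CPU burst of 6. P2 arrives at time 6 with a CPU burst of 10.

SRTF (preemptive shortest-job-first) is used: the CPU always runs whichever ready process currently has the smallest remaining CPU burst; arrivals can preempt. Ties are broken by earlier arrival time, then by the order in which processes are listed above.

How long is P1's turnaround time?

Timeline: | P0 0-4 | P1 4-10 | P2 10-20 |
Completion: P0=4  P1=10  P2=20
Turnaround(P1) = completion − arrival = 10 − 0 = 10

10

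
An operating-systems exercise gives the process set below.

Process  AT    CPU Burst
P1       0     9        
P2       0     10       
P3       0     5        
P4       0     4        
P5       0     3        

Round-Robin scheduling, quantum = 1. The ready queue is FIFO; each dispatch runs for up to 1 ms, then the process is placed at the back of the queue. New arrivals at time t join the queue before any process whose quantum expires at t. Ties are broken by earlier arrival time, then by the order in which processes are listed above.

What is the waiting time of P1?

20

Gantt: | P1 0-1 | P2 1-2 | P3 2-3 | P4 3-4 | P5 4-5 | P1 5-6 | P2 6-7 | P3 7-8 | P4 8-9 | P5 9-10 | P1 10-11 | P2 11-12 | P3 12-13 | P4 13-14 | P5 14-15 | P1 15-16 | P2 16-17 | P3 17-18 | P4 18-19 | P1 19-20 | P2 20-21 | P3 21-22 | P1 22-23 | P2 23-24 | P1 24-25 | P2 25-26 | P1 26-27 | P2 27-28 | P1 28-29 | P2 29-31 |
Completion: P1=29  P2=31  P3=22  P4=19  P5=15
Turnaround (C−A): P1=29  P2=31  P3=22  P4=19  P5=15
Waiting(P1) = turnaround − burst = 29 − 9 = 20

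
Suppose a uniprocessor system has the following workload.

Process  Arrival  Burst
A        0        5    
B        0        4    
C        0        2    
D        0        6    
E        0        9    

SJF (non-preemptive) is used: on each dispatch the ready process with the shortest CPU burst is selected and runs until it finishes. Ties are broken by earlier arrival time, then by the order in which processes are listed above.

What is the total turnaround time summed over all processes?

Timeline: | C 0-2 | B 2-6 | A 6-11 | D 11-17 | E 17-26 |
Completion: A=11  B=6  C=2  D=17  E=26
Turnaround (C−A): A=11  B=6  C=2  D=17  E=26
Turnaround = completion − arrival: A=11, B=6, C=2, D=17, E=26
Total turnaround = 11 + 6 + 2 + 17 + 26 = 62

62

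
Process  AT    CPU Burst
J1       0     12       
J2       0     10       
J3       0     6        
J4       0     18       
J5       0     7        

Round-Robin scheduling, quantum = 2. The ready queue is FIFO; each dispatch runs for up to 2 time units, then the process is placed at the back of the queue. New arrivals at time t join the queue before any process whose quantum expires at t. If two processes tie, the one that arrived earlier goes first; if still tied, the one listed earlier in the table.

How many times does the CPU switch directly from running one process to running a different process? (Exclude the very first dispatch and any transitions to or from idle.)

Schedule: | J1 0-2 | J2 2-4 | J3 4-6 | J4 6-8 | J5 8-10 | J1 10-12 | J2 12-14 | J3 14-16 | J4 16-18 | J5 18-20 | J1 20-22 | J2 22-24 | J3 24-26 | J4 26-28 | J5 28-30 | J1 30-32 | J2 32-34 | J4 34-36 | J5 36-37 | J1 37-39 | J2 39-41 | J4 41-43 | J1 43-45 | J4 45-53 |
Completion: J1=45  J2=41  J3=26  J4=53  J5=37
Turnaround (C−A): J1=45  J2=41  J3=26  J4=53  J5=37

23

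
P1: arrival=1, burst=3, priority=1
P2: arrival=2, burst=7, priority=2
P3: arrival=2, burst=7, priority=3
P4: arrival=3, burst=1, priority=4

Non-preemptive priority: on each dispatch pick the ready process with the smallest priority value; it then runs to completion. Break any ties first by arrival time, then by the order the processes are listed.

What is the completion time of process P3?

18

Gantt: | idle 0-1 | P1 1-4 | P2 4-11 | P3 11-18 | P4 18-19 |
Completion: P1=4  P2=11  P3=18  P4=19
Turnaround (C−A): P1=3  P2=9  P3=16  P4=16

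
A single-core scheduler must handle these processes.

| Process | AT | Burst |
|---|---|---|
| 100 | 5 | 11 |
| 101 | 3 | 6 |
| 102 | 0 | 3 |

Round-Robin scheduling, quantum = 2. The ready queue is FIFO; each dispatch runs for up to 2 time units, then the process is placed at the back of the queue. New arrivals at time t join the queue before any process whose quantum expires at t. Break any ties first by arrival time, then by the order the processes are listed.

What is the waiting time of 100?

4

Schedule: | 102 0-3 | 101 3-5 | 100 5-7 | 101 7-9 | 100 9-11 | 101 11-13 | 100 13-20 |
Completion: 100=20  101=13  102=3
Turnaround (C−A): 100=15  101=10  102=3
Waiting(100) = turnaround − burst = 15 − 11 = 4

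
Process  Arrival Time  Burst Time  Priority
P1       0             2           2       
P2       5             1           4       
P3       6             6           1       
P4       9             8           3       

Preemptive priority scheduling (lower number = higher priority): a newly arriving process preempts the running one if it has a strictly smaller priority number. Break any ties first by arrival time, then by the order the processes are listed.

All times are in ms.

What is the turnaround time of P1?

2

Timeline: | P1 0-2 | idle 2-5 | P2 5-6 | P3 6-12 | P4 12-20 |
Completion: P1=2  P2=6  P3=12  P4=20
Turnaround (C−A): P1=2  P2=1  P3=6  P4=11
Turnaround(P1) = completion − arrival = 2 − 0 = 2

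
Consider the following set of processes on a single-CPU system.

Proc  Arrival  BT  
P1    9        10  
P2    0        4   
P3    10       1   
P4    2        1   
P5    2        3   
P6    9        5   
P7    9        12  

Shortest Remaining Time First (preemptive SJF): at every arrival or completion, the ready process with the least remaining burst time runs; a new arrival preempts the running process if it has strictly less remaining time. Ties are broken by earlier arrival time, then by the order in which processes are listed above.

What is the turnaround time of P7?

Schedule: | P2 0-2 | P4 2-3 | P2 3-5 | P5 5-8 | idle 8-9 | P6 9-10 | P3 10-11 | P6 11-15 | P1 15-25 | P7 25-37 |
Completion: P1=25  P2=5  P3=11  P4=3  P5=8  P6=15  P7=37
Turnaround (C−A): P1=16  P2=5  P3=1  P4=1  P5=6  P6=6  P7=28
Turnaround(P7) = completion − arrival = 37 − 9 = 28

28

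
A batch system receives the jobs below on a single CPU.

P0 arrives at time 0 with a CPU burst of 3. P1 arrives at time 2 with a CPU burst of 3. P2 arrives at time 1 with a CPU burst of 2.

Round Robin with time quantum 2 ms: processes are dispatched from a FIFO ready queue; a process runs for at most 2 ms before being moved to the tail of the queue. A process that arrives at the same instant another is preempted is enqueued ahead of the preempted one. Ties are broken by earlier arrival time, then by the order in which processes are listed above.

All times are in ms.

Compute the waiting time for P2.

1

Gantt: | P0 0-2 | P2 2-4 | P1 4-6 | P0 6-7 | P1 7-8 |
Completion: P0=7  P1=8  P2=4
Turnaround (C−A): P0=7  P1=6  P2=3
Waiting(P2) = turnaround − burst = 3 − 2 = 1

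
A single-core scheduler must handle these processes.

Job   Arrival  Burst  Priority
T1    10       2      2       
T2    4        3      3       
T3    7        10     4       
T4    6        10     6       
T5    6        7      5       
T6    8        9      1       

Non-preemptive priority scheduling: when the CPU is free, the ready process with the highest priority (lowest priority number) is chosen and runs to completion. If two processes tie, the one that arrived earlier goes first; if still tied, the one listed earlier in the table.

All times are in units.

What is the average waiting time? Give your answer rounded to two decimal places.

Schedule: | idle 0-4 | T2 4-7 | T3 7-17 | T6 17-26 | T1 26-28 | T5 28-35 | T4 35-45 |
Completion: T1=28  T2=7  T3=17  T4=45  T5=35  T6=26
Waiting times: T1=16, T2=0, T3=0, T4=29, T5=22, T6=9
Average waiting = (16+0+0+29+22+9) / 6 = 76/6 = 12.67

12.67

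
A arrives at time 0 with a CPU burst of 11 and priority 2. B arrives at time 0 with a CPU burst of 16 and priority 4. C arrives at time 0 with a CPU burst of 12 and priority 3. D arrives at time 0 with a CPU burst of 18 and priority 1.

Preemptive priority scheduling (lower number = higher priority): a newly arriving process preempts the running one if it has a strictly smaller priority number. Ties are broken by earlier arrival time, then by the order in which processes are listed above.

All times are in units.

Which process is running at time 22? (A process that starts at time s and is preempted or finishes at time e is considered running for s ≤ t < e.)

A

Gantt: | D 0-18 | A 18-29 | C 29-41 | B 41-57 |
Completion: A=29  B=57  C=41  D=18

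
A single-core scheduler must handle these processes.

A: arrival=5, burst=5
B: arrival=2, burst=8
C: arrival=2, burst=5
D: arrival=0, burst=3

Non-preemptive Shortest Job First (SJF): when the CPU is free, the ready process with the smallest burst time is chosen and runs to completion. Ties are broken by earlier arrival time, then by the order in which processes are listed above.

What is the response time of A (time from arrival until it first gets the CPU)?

Timeline: | D 0-3 | C 3-8 | A 8-13 | B 13-21 |
Completion: A=13  B=21  C=8  D=3
Turnaround (C−A): A=8  B=19  C=6  D=3
Response(A) = first start − arrival = 8 − 5 = 3

3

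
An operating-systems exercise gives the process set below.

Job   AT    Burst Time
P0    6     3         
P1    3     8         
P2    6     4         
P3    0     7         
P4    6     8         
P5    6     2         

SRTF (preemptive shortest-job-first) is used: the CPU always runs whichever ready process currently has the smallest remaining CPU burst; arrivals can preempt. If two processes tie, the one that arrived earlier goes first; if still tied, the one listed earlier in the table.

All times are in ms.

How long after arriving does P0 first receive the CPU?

Schedule: | P3 0-7 | P5 7-9 | P0 9-12 | P2 12-16 | P1 16-24 | P4 24-32 |
Completion: P0=12  P1=24  P2=16  P3=7  P4=32  P5=9
Turnaround (C−A): P0=6  P1=21  P2=10  P3=7  P4=26  P5=3
Response(P0) = first start − arrival = 9 − 6 = 3

3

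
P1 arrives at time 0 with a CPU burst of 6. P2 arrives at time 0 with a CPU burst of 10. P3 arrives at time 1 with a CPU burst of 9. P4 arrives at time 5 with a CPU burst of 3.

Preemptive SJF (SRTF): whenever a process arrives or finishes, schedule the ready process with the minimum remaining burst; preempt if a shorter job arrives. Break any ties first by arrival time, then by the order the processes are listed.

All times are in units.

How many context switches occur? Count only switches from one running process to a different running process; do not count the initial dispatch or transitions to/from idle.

3

Gantt: | P1 0-6 | P4 6-9 | P3 9-18 | P2 18-28 |
Completion: P1=6  P2=28  P3=18  P4=9
Turnaround (C−A): P1=6  P2=28  P3=17  P4=4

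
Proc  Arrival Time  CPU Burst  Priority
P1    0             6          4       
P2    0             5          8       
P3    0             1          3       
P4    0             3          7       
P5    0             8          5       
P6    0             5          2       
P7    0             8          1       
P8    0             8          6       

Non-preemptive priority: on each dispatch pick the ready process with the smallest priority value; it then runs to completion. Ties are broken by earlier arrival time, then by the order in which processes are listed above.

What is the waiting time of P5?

20

Gantt: | P7 0-8 | P6 8-13 | P3 13-14 | P1 14-20 | P5 20-28 | P8 28-36 | P4 36-39 | P2 39-44 |
Completion: P1=20  P2=44  P3=14  P4=39  P5=28  P6=13  P7=8  P8=36
Waiting(P5) = turnaround − burst = 28 − 8 = 20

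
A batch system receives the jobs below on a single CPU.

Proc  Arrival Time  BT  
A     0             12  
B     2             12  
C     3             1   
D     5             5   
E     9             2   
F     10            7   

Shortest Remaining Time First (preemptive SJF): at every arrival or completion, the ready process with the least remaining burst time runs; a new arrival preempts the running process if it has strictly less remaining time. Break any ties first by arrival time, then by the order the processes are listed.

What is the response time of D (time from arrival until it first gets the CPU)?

0

Timeline: | A 0-3 | C 3-4 | A 4-5 | D 5-10 | E 10-12 | F 12-19 | A 19-27 | B 27-39 |
Completion: A=27  B=39  C=4  D=10  E=12  F=19
Turnaround (C−A): A=27  B=37  C=1  D=5  E=3  F=9
Response(D) = first start − arrival = 5 − 5 = 0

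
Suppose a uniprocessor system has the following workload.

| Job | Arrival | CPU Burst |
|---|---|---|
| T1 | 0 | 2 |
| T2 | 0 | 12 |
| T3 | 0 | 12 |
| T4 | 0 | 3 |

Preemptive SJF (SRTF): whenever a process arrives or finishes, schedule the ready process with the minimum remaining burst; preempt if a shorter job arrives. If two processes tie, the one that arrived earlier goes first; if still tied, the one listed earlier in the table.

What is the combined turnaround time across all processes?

53

Gantt: | T1 0-2 | T4 2-5 | T2 5-17 | T3 17-29 |
Completion: T1=2  T2=17  T3=29  T4=5
Turnaround = completion − arrival: T1=2, T2=17, T3=29, T4=5
Total turnaround = 2 + 17 + 29 + 5 = 53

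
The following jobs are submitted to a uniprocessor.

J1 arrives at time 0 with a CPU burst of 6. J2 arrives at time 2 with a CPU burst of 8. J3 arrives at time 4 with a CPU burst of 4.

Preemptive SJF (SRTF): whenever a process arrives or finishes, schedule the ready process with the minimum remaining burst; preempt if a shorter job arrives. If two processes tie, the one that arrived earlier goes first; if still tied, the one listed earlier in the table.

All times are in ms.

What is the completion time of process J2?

18

Schedule: | J1 0-6 | J3 6-10 | J2 10-18 |
Completion: J1=6  J2=18  J3=10
Turnaround (C−A): J1=6  J2=16  J3=6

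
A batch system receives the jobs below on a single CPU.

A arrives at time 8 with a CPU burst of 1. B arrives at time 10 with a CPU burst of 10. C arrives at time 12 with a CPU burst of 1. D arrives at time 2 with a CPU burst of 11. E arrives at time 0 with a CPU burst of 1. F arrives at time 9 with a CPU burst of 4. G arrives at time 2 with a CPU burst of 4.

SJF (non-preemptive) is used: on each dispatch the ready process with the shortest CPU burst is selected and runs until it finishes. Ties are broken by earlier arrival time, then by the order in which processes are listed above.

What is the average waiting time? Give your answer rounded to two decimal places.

6.00

Timeline: | E 0-1 | idle 1-2 | G 2-6 | D 6-17 | A 17-18 | C 18-19 | F 19-23 | B 23-33 |
Completion: A=18  B=33  C=19  D=17  E=1  F=23  G=6
Waiting times: A=9, B=13, C=6, D=4, E=0, F=10, G=0
Average waiting = (9+13+6+4+0+10+0) / 7 = 42/7 = 6.00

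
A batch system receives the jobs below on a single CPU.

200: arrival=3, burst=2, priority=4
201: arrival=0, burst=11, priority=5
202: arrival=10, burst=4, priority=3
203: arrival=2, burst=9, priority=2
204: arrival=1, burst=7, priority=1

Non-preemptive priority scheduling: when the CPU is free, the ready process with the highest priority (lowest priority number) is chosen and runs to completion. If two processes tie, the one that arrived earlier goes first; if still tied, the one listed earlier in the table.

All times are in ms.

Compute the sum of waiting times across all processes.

Gantt: | 201 0-11 | 204 11-18 | 203 18-27 | 202 27-31 | 200 31-33 |
Completion: 200=33  201=11  202=31  203=27  204=18
Turnaround (C−A): 200=30  201=11  202=21  203=25  204=17
Waiting = turnaround − burst: 200=28, 201=0, 202=17, 203=16, 204=10
Total waiting = 28 + 0 + 17 + 16 + 10 = 71

71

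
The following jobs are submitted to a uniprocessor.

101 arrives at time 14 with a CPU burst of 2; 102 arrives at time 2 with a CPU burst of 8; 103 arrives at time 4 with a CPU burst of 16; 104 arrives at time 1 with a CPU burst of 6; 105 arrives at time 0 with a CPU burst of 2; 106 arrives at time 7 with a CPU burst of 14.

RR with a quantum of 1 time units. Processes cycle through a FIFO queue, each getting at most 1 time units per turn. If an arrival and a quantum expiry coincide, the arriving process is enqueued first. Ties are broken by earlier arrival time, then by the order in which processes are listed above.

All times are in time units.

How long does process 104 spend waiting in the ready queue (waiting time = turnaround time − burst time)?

14

Schedule: | 105 0-1 | 104 1-2 | 105 2-3 | 102 3-4 | 104 4-5 | 103 5-6 | 102 6-7 | 104 7-8 | 103 8-9 | 106 9-10 | 102 10-11 | 104 11-12 | 103 12-13 | 106 13-14 | 102 14-15 | 104 15-16 | 103 16-17 | 101 17-18 | 106 18-19 | 102 19-20 | 104 20-21 | 103 21-22 | 101 22-23 | 106 23-24 | 102 24-25 | 103 25-26 | 106 26-27 | 102 27-28 | 103 28-29 | 106 29-30 | 102 30-31 | 103 31-32 | 106 32-33 | 103 33-34 | 106 34-35 | 103 35-36 | 106 36-37 | 103 37-38 | 106 38-39 | 103 39-40 | 106 40-41 | 103 41-42 | 106 42-43 | 103 43-44 | 106 44-45 | 103 45-46 | 106 46-47 | 103 47-48 |
Completion: 101=23  102=31  103=48  104=21  105=3  106=47
Turnaround (C−A): 101=9  102=29  103=44  104=20  105=3  106=40
Waiting(104) = turnaround − burst = 20 − 6 = 14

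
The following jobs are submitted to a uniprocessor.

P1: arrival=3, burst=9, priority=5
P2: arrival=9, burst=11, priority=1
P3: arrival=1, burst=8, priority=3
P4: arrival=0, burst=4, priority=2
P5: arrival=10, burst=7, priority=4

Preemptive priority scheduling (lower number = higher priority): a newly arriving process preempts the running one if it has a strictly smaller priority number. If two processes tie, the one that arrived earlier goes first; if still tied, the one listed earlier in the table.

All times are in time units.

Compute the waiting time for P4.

Gantt: | P4 0-4 | P3 4-9 | P2 9-20 | P3 20-23 | P5 23-30 | P1 30-39 |
Completion: P1=39  P2=20  P3=23  P4=4  P5=30
Turnaround (C−A): P1=36  P2=11  P3=22  P4=4  P5=20
Waiting(P4) = turnaround − burst = 4 − 4 = 0

0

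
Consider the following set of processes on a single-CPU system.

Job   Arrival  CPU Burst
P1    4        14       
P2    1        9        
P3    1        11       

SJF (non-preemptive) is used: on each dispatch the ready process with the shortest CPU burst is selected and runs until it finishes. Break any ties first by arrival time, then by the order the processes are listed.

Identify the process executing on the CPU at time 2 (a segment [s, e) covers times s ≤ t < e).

Schedule: | idle 0-1 | P2 1-10 | P3 10-21 | P1 21-35 |
Completion: P1=35  P2=10  P3=21
Turnaround (C−A): P1=31  P2=9  P3=20

P2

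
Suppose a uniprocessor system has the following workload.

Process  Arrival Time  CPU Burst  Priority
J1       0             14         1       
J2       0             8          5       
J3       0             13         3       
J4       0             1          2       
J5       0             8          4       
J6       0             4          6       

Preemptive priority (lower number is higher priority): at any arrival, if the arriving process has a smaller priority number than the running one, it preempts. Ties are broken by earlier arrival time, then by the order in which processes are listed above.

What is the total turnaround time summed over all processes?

185

Timeline: | J1 0-14 | J4 14-15 | J3 15-28 | J5 28-36 | J2 36-44 | J6 44-48 |
Completion: J1=14  J2=44  J3=28  J4=15  J5=36  J6=48
Turnaround (C−A): J1=14  J2=44  J3=28  J4=15  J5=36  J6=48
Turnaround = completion − arrival: J1=14, J2=44, J3=28, J4=15, J5=36, J6=48
Total turnaround = 14 + 44 + 28 + 15 + 36 + 48 = 185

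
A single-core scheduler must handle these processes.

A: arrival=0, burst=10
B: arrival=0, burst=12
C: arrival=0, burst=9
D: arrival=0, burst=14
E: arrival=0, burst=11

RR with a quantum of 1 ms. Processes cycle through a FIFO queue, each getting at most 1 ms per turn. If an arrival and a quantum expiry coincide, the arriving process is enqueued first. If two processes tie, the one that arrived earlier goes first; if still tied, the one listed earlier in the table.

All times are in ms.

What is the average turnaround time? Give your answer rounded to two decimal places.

Schedule: | A 0-1 | B 1-2 | C 2-3 | D 3-4 | E 4-5 | A 5-6 | B 6-7 | C 7-8 | D 8-9 | E 9-10 | A 10-11 | B 11-12 | C 12-13 | D 13-14 | E 14-15 | A 15-16 | B 16-17 | C 17-18 | D 18-19 | E 19-20 | A 20-21 | B 21-22 | C 22-23 | D 23-24 | E 24-25 | A 25-26 | B 26-27 | C 27-28 | D 28-29 | E 29-30 | A 30-31 | B 31-32 | C 32-33 | D 33-34 | E 34-35 | A 35-36 | B 36-37 | C 37-38 | D 38-39 | E 39-40 | A 40-41 | B 41-42 | C 42-43 | D 43-44 | E 44-45 | A 45-46 | B 46-47 | D 47-48 | E 48-49 | B 49-50 | D 50-51 | E 51-52 | B 52-53 | D 53-56 |
Completion: A=46  B=53  C=43  D=56  E=52
Turnaround (C−A): A=46  B=53  C=43  D=56  E=52
Turnaround times: A=46, B=53, C=43, D=56, E=52
Average turnaround = (46+53+43+56+52) / 5 = 250/5 = 50.00

50.00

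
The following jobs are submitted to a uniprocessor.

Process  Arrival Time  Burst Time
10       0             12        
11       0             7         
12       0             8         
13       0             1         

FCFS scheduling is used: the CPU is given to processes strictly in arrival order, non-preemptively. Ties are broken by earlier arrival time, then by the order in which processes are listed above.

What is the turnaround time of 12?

27

Schedule: | 10 0-12 | 11 12-19 | 12 19-27 | 13 27-28 |
Completion: 10=12  11=19  12=27  13=28
Turnaround (C−A): 10=12  11=19  12=27  13=28
Turnaround(12) = completion − arrival = 27 − 0 = 27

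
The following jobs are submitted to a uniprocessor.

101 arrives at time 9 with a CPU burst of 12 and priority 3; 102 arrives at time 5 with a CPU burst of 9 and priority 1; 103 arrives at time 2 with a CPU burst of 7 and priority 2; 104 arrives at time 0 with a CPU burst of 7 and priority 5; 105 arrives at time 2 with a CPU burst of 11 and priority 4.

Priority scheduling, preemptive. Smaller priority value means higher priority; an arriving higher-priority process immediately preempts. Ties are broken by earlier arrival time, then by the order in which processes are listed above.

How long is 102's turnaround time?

Gantt: | 104 0-2 | 103 2-5 | 102 5-14 | 103 14-18 | 101 18-30 | 105 30-41 | 104 41-46 |
Completion: 101=30  102=14  103=18  104=46  105=41
Turnaround (C−A): 101=21  102=9  103=16  104=46  105=39
Turnaround(102) = completion − arrival = 14 − 5 = 9

9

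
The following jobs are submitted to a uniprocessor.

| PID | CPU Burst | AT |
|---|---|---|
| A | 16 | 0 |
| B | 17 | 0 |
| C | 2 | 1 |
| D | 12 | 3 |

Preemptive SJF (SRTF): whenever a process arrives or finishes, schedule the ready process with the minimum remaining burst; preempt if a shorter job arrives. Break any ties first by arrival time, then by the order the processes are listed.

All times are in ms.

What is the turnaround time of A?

Gantt: | A 0-1 | C 1-3 | D 3-15 | A 15-30 | B 30-47 |
Completion: A=30  B=47  C=3  D=15
Turnaround (C−A): A=30  B=47  C=2  D=12
Turnaround(A) = completion − arrival = 30 − 0 = 30

30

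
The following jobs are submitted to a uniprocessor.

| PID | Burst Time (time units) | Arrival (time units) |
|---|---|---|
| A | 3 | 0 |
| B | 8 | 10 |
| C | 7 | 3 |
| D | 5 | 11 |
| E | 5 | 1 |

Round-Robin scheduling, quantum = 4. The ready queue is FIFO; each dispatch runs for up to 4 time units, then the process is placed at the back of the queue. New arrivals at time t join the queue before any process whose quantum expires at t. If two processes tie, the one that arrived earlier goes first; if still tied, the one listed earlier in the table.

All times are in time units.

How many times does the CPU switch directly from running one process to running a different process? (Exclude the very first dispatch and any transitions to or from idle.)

Gantt: | A 0-3 | E 3-7 | C 7-11 | E 11-12 | B 12-16 | D 16-20 | C 20-23 | B 23-27 | D 27-28 |
Completion: A=3  B=27  C=23  D=28  E=12
Turnaround (C−A): A=3  B=17  C=20  D=17  E=11

8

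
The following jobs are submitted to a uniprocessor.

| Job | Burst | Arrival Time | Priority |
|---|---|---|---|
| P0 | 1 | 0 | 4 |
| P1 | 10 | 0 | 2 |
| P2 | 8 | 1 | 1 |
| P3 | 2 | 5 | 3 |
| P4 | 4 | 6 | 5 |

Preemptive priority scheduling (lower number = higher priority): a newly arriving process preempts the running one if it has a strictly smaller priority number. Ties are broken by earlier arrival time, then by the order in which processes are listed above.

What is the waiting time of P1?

8

Timeline: | P1 0-1 | P2 1-9 | P1 9-18 | P3 18-20 | P0 20-21 | P4 21-25 |
Completion: P0=21  P1=18  P2=9  P3=20  P4=25
Turnaround (C−A): P0=21  P1=18  P2=8  P3=15  P4=19
Waiting(P1) = turnaround − burst = 18 − 10 = 8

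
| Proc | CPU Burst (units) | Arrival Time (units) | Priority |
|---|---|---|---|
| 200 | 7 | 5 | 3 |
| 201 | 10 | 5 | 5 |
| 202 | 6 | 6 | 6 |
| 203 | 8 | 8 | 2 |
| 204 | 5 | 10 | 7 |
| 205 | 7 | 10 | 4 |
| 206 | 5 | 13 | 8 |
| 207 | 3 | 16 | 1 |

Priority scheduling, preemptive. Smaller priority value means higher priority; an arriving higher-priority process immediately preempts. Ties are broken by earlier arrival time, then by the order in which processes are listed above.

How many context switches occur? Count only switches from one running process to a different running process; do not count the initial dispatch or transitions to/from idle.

8

Timeline: | idle 0-5 | 200 5-8 | 203 8-16 | 207 16-19 | 200 19-23 | 205 23-30 | 201 30-40 | 202 40-46 | 204 46-51 | 206 51-56 |
Completion: 200=23  201=40  202=46  203=16  204=51  205=30  206=56  207=19
Turnaround (C−A): 200=18  201=35  202=40  203=8  204=41  205=20  206=43  207=3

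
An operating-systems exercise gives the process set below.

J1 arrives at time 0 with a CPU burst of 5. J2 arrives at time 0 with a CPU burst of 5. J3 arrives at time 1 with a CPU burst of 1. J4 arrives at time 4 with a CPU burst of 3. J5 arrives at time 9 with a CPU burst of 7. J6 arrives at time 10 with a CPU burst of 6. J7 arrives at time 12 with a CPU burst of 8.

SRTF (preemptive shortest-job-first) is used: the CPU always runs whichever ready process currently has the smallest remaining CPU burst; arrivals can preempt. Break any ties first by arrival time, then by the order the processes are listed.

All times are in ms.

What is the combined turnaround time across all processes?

77

Schedule: | J1 0-1 | J3 1-2 | J1 2-6 | J4 6-9 | J2 9-14 | J6 14-20 | J5 20-27 | J7 27-35 |
Completion: J1=6  J2=14  J3=2  J4=9  J5=27  J6=20  J7=35
Turnaround = completion − arrival: J1=6, J2=14, J3=1, J4=5, J5=18, J6=10, J7=23
Total turnaround = 6 + 14 + 1 + 5 + 18 + 10 + 23 = 77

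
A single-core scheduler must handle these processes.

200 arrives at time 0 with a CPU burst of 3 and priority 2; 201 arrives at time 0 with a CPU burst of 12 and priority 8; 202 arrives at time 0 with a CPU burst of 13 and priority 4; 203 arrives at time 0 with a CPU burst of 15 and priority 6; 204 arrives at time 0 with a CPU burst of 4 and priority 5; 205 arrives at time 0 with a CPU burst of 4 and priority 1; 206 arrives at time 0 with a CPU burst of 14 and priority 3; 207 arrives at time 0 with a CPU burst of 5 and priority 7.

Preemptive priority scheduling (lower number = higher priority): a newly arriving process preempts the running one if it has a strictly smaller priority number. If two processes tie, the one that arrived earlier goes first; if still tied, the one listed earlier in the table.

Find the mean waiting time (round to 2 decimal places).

Schedule: | 205 0-4 | 200 4-7 | 206 7-21 | 202 21-34 | 204 34-38 | 203 38-53 | 207 53-58 | 201 58-70 |
Completion: 200=7  201=70  202=34  203=53  204=38  205=4  206=21  207=58
Turnaround (C−A): 200=7  201=70  202=34  203=53  204=38  205=4  206=21  207=58
Waiting times: 200=4, 201=58, 202=21, 203=38, 204=34, 205=0, 206=7, 207=53
Average waiting = (4+58+21+38+34+0+7+53) / 8 = 215/8 = 26.88

26.88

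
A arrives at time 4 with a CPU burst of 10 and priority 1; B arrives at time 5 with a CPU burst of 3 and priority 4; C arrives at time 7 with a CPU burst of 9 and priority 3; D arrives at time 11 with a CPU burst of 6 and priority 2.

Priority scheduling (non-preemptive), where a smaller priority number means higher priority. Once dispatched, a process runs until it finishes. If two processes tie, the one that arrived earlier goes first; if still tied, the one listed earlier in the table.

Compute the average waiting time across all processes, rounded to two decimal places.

Gantt: | idle 0-4 | A 4-14 | D 14-20 | C 20-29 | B 29-32 |
Completion: A=14  B=32  C=29  D=20
Turnaround (C−A): A=10  B=27  C=22  D=9
Waiting times: A=0, B=24, C=13, D=3
Average waiting = (0+24+13+3) / 4 = 40/4 = 10.00

10.00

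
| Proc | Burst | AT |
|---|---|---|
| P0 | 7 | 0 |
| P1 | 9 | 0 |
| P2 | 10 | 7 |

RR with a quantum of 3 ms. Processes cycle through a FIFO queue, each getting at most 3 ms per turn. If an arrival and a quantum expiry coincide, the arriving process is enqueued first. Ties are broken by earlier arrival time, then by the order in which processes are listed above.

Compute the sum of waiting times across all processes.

28

Timeline: | P0 0-3 | P1 3-6 | P0 6-9 | P1 9-12 | P2 12-15 | P0 15-16 | P1 16-19 | P2 19-26 |
Completion: P0=16  P1=19  P2=26
Turnaround (C−A): P0=16  P1=19  P2=19
Waiting = turnaround − burst: P0=9, P1=10, P2=9
Total waiting = 9 + 10 + 9 = 28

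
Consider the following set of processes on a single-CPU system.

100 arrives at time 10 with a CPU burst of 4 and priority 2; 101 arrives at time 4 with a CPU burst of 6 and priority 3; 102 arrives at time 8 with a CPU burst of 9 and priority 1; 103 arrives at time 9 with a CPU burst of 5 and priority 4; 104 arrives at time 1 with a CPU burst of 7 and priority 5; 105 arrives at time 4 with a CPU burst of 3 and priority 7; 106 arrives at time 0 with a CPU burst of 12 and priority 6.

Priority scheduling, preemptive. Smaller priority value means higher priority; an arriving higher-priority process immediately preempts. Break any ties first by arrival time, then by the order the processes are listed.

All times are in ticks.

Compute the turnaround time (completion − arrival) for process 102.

9

Schedule: | 106 0-1 | 104 1-4 | 101 4-8 | 102 8-17 | 100 17-21 | 101 21-23 | 103 23-28 | 104 28-32 | 106 32-43 | 105 43-46 |
Completion: 100=21  101=23  102=17  103=28  104=32  105=46  106=43
Turnaround (C−A): 100=11  101=19  102=9  103=19  104=31  105=42  106=43
Turnaround(102) = completion − arrival = 17 − 8 = 9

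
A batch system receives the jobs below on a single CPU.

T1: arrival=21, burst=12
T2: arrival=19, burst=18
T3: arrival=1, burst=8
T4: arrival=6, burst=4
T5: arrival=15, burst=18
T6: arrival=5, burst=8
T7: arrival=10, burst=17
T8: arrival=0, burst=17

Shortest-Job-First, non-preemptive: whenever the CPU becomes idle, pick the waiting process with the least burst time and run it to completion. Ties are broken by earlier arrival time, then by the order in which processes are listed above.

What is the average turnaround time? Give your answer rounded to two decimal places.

41.00

Schedule: | T8 0-17 | T4 17-21 | T3 21-29 | T6 29-37 | T1 37-49 | T7 49-66 | T5 66-84 | T2 84-102 |
Completion: T1=49  T2=102  T3=29  T4=21  T5=84  T6=37  T7=66  T8=17
Turnaround (C−A): T1=28  T2=83  T3=28  T4=15  T5=69  T6=32  T7=56  T8=17
Turnaround times: T1=28, T2=83, T3=28, T4=15, T5=69, T6=32, T7=56, T8=17
Average turnaround = (28+83+28+15+69+32+56+17) / 8 = 328/8 = 41.00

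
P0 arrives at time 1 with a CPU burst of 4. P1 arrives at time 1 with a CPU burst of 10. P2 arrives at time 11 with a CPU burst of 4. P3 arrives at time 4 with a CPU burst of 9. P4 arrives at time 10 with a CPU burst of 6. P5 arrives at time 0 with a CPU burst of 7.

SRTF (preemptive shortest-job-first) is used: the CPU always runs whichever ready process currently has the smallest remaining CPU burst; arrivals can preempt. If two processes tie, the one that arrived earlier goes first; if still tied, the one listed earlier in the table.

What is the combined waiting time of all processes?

55

Schedule: | P5 0-1 | P0 1-5 | P5 5-11 | P2 11-15 | P4 15-21 | P3 21-30 | P1 30-40 |
Completion: P0=5  P1=40  P2=15  P3=30  P4=21  P5=11
Waiting = turnaround − burst: P0=0, P1=29, P2=0, P3=17, P4=5, P5=4
Total waiting = 0 + 29 + 0 + 17 + 5 + 4 = 55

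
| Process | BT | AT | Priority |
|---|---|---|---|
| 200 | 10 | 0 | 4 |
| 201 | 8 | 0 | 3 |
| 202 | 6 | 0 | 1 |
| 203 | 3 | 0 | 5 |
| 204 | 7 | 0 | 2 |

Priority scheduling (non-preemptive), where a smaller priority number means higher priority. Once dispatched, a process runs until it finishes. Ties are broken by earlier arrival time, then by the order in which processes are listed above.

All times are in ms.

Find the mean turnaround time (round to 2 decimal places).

Gantt: | 202 0-6 | 204 6-13 | 201 13-21 | 200 21-31 | 203 31-34 |
Completion: 200=31  201=21  202=6  203=34  204=13
Turnaround times: 200=31, 201=21, 202=6, 203=34, 204=13
Average turnaround = (31+21+6+34+13) / 5 = 105/5 = 21.00

21.00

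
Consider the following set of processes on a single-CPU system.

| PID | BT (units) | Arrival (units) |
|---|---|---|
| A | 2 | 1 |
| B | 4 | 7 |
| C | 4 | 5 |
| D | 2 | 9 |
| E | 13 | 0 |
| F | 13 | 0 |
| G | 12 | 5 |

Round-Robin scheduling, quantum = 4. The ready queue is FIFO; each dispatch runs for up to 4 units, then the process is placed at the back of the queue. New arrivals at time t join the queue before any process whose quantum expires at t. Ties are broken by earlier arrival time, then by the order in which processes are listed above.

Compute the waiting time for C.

Schedule: | E 0-4 | F 4-8 | A 8-10 | E 10-14 | C 14-18 | G 18-22 | B 22-26 | F 26-30 | D 30-32 | E 32-36 | G 36-40 | F 40-44 | E 44-45 | G 45-49 | F 49-50 |
Completion: A=10  B=26  C=18  D=32  E=45  F=50  G=49
Waiting(C) = turnaround − burst = 13 − 4 = 9

9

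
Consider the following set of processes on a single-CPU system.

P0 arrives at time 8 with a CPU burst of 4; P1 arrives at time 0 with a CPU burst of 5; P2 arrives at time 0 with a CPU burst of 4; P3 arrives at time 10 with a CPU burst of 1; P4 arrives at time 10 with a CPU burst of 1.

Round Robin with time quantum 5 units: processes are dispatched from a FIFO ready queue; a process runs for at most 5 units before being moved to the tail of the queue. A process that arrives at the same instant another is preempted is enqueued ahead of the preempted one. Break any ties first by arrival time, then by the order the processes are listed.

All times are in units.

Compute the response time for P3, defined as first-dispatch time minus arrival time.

3

Schedule: | P1 0-5 | P2 5-9 | P0 9-13 | P3 13-14 | P4 14-15 |
Completion: P0=13  P1=5  P2=9  P3=14  P4=15
Response(P3) = first start − arrival = 13 − 10 = 3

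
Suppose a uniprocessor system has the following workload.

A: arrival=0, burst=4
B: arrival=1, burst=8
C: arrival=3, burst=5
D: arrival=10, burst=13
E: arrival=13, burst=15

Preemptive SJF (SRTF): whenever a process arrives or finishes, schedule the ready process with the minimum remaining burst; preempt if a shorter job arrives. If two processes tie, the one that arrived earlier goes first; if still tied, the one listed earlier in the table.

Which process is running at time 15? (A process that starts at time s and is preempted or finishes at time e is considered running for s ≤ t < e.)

Schedule: | A 0-4 | C 4-9 | B 9-17 | D 17-30 | E 30-45 |
Completion: A=4  B=17  C=9  D=30  E=45
Turnaround (C−A): A=4  B=16  C=6  D=20  E=32

B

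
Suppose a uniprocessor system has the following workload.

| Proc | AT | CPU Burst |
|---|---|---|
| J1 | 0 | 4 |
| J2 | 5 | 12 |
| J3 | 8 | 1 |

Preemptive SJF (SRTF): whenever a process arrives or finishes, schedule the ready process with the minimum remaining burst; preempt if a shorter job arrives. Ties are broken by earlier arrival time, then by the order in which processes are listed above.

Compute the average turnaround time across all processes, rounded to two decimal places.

6.00

Schedule: | J1 0-4 | idle 4-5 | J2 5-8 | J3 8-9 | J2 9-18 |
Completion: J1=4  J2=18  J3=9
Turnaround (C−A): J1=4  J2=13  J3=1
Turnaround times: J1=4, J2=13, J3=1
Average turnaround = (4+13+1) / 3 = 18/3 = 6.00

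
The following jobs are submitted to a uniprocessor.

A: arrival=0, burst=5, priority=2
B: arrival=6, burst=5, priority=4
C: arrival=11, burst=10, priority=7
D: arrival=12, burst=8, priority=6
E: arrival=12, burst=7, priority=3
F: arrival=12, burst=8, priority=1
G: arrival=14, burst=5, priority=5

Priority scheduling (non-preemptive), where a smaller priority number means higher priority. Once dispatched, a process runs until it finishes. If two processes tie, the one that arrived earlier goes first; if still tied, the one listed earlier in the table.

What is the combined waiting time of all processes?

Gantt: | A 0-5 | idle 5-6 | B 6-11 | C 11-21 | F 21-29 | E 29-36 | G 36-41 | D 41-49 |
Completion: A=5  B=11  C=21  D=49  E=36  F=29  G=41
Turnaround (C−A): A=5  B=5  C=10  D=37  E=24  F=17  G=27
Waiting = turnaround − burst: A=0, B=0, C=0, D=29, E=17, F=9, G=22
Total waiting = 0 + 0 + 0 + 29 + 17 + 9 + 22 = 77

77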